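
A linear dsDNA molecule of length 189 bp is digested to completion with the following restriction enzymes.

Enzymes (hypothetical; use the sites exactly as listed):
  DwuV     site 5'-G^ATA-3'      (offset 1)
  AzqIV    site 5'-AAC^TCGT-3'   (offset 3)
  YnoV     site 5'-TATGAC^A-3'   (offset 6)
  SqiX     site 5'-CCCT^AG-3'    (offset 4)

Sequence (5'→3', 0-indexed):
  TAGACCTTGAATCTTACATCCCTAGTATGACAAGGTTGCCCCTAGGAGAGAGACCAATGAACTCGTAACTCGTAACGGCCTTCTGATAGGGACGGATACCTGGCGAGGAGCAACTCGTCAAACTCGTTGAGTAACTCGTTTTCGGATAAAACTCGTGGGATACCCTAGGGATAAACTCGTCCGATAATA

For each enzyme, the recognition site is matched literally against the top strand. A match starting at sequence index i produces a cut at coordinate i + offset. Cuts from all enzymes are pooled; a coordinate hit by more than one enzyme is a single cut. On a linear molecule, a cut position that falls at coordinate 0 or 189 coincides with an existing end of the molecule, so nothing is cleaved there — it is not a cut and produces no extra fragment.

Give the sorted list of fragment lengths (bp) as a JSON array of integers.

[4,6,6,7,7,7,7,7,8,9,10,10,12,12,16,19,19,23]

Scan for sites:
  DwuV (GATA, off=1): starts [84, 94, 144, 158, 169, 182] → cuts [85, 95, 145, 159, 170, 183]
  AzqIV (AACTCGT, off=3): starts [59, 66, 111, 120, 132, 149, 173] → cuts [62, 69, 114, 123, 135, 152, 176]
  YnoV (TATGACA, off=6): starts [25] → cuts [31]
  SqiX (CCCTAG, off=4): starts [19, 39, 162] → cuts [23, 43, 166]

Pooled cuts: [23, 31, 43, 62, 69, 85, 95, 114, 123, 135, 145, 152, 159, 166, 170, 176, 183]

Fragments:
  [0,23): 23 bp
  [23,31): 8 bp
  [31,43): 12 bp
  [43,62): 19 bp
  [62,69): 7 bp
  [69,85): 16 bp
  [85,95): 10 bp
  [95,114): 19 bp
  [114,123): 9 bp
  [123,135): 12 bp
  [135,145): 10 bp
  [145,152): 7 bp
  [152,159): 7 bp
  [159,166): 7 bp
  [166,170): 4 bp
  [170,176): 6 bp
  [176,183): 7 bp
  [183,189): 6 bp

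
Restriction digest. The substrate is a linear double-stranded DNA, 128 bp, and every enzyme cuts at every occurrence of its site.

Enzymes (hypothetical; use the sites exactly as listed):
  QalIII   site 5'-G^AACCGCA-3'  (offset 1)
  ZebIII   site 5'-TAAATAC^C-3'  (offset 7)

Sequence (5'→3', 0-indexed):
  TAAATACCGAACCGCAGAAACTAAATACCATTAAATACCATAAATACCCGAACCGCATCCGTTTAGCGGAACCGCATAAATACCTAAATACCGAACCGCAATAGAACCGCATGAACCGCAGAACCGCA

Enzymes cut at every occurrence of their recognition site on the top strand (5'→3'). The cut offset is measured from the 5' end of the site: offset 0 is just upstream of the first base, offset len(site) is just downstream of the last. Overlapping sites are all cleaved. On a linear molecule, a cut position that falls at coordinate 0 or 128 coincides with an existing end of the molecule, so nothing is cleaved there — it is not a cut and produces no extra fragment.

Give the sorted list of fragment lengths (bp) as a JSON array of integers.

[2,2,3,7,7,8,8,9,9,10,11,14,19,19]

Scan for sites:
  QalIII GAACCGCA/1: at [8, 49, 68, 92, 103, 112, 120] ⇒ [9, 50, 69, 93, 104, 113, 121]
  ZebIII TAAATACC/7: at [0, 21, 31, 40, 76, 84] ⇒ [7, 28, 38, 47, 83, 91]

All cut coordinates (distinct, sorted): [7, 9, 28, 38, 47, 50, 69, 83, 91, 93, 104, 113, 121]

Fragment lengths:
  [0,7): 7 bp
  [7,9): 2 bp
  [9,28): 19 bp
  [28,38): 10 bp
  [38,47): 9 bp
  [47,50): 3 bp
  [50,69): 19 bp
  [69,83): 14 bp
  [83,91): 8 bp
  [91,93): 2 bp
  [93,104): 11 bp
  [104,113): 9 bp
  [113,121): 8 bp
  [121,128): 7 bp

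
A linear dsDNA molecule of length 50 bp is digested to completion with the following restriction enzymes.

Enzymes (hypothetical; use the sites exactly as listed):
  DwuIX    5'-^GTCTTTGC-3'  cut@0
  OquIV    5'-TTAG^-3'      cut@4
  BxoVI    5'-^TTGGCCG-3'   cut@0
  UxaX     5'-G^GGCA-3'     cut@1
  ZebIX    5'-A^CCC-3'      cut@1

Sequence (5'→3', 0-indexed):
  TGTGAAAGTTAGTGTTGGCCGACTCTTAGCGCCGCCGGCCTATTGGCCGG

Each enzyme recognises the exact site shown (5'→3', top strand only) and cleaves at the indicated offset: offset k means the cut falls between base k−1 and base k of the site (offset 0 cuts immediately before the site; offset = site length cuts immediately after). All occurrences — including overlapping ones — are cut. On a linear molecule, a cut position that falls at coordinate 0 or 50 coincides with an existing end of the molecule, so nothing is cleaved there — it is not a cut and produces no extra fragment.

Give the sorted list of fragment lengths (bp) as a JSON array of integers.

[2,8,12,13,15]

Site scan:
  DwuIX (GTCTTTGC, off=0): no sites
  OquIV (TTAG, off=4): starts [8, 25] → cuts [12, 29]
  BxoVI (TTGGCCG, off=0): starts [14, 42] → cuts [14, 42]
  UxaX (GGGCA, off=1): no sites
  ZebIX (ACCC, off=1): no sites

All cut coordinates (distinct, sorted): [12, 14, 29, 42]

Fragment lengths:
  [0,12): 12 bp
  [12,14): 2 bp
  [14,29): 15 bp
  [29,42): 13 bp
  [42,50): 8 bp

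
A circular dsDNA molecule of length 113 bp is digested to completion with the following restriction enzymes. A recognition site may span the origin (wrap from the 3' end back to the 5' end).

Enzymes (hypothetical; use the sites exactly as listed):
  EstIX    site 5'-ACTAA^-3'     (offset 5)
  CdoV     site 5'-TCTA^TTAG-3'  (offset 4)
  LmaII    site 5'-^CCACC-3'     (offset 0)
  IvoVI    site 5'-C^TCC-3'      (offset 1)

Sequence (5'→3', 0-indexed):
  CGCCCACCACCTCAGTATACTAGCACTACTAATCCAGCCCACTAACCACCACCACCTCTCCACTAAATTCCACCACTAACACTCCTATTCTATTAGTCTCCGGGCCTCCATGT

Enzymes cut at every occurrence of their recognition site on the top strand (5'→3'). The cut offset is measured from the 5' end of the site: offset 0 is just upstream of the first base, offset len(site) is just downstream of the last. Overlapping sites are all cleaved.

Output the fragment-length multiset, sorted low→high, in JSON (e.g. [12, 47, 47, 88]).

Per-enzyme occurrences:
  EstIX (ACTAA, off=5): starts [27, 40, 61, 74] → cuts [32, 45, 66, 79]
  CdoV (TCTATTAG, off=4): starts [88] → cuts [92]
  LmaII (CCACC, off=0): starts [3, 6, 45, 48, 51, 69] → cuts [3, 6, 45, 48, 51, 69]
  IvoVI (CTCC, off=1): starts [57, 81, 97, 105] → cuts [58, 82, 98, 106]

All cut coordinates (distinct, sorted): [3, 6, 32, 45, 48, 51, 58, 66, 69, 79, 82, 92, 98, 106]

Fragment lengths:
  3→6: 3 bp
  6→32: 26 bp
  32→45: 13 bp
  45→48: 3 bp
  48→51: 3 bp
  51→58: 7 bp
  58→66: 8 bp
  66→69: 3 bp
  69→79: 10 bp
  79→82: 3 bp
  82→92: 10 bp
  92→98: 6 bp
  98→106: 8 bp
  106→3 (wrap): 113-106+3 = 10 bp

[3,3,3,3,3,6,7,8,8,10,10,10,13,26]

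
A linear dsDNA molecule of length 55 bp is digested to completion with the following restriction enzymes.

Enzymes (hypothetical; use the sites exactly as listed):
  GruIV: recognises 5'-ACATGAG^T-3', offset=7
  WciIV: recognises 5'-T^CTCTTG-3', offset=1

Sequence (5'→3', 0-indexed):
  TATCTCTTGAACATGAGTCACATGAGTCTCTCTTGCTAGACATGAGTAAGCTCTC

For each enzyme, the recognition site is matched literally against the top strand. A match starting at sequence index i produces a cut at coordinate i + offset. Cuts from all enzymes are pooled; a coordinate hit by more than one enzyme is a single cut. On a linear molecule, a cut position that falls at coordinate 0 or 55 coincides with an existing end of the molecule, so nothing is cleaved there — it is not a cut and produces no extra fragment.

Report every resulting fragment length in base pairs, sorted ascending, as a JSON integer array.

[3,3,9,9,14,17]

Scan for sites:
  GruIV ACATGAGT/7: at [10, 19, 39] ⇒ [17, 26, 46]
  WciIV TCTCTTG/1: at [2, 28] ⇒ [3, 29]

Pooled cuts: [3, 17, 26, 29, 46]

Fragment lengths:
  [0,3): 3 bp
  [3,17): 14 bp
  [17,26): 9 bp
  [26,29): 3 bp
  [29,46): 17 bp
  [46,55): 9 bp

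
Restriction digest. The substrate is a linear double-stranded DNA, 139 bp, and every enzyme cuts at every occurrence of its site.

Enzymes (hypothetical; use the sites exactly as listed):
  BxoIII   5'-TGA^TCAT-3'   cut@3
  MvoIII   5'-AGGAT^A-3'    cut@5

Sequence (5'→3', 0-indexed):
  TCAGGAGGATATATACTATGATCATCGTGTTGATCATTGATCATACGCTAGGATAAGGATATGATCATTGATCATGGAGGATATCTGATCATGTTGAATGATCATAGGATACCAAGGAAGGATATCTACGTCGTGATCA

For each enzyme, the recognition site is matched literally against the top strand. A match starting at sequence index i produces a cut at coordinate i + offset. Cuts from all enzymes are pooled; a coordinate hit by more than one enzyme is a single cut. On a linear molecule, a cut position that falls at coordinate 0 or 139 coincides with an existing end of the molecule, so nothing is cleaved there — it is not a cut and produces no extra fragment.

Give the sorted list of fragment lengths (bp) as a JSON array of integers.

[4,6,6,7,7,9,10,11,11,12,13,13,14,16]

Scan for sites:
  BxoIII TGATCAT/3: at [18, 30, 37, 61, 68, 85, 98] ⇒ [21, 33, 40, 64, 71, 88, 101]
  MvoIII AGGATA/5: at [5, 49, 55, 77, 105, 118] ⇒ [10, 54, 60, 82, 110, 123]

All cut coordinates (distinct, sorted): [10, 21, 33, 40, 54, 60, 64, 71, 82, 88, 101, 110, 123]

Fragment lengths:
  [0,10): 10 bp
  [10,21): 11 bp
  [21,33): 12 bp
  [33,40): 7 bp
  [40,54): 14 bp
  [54,60): 6 bp
  [60,64): 4 bp
  [64,71): 7 bp
  [71,82): 11 bp
  [82,88): 6 bp
  [88,101): 13 bp
  [101,110): 9 bp
  [110,123): 13 bp
  [123,139): 16 bp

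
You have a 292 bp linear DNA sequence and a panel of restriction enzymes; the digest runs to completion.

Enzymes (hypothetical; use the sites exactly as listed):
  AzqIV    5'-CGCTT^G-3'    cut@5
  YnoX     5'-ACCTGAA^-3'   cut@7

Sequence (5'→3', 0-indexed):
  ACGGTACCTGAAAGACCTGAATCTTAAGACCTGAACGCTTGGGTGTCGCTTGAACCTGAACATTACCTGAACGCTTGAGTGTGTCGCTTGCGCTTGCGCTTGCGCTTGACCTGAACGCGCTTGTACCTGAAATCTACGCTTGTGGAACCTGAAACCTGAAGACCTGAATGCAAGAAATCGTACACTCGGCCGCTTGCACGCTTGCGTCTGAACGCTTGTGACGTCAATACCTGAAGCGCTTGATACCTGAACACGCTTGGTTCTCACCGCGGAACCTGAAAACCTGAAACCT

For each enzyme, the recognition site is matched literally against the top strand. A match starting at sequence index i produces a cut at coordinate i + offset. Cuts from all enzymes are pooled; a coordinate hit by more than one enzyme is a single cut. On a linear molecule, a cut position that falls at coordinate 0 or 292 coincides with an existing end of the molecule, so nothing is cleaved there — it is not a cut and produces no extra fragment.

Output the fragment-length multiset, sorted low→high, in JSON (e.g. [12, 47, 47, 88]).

[4,5,5,6,6,6,6,7,7,7,8,8,8,8,9,9,9,10,10,11,11,12,12,13,14,14,18,22,27]

Scan for sites:
  AzqIV (CGCTTG, off=5): starts [35, 46, 71, 84, 90, 96, 102, 117, 136, 190, 198, 212, 236, 253] → cuts [40, 51, 76, 89, 95, 101, 107, 122, 141, 195, 203, 217, 241, 258]
  YnoX (ACCTGAA, off=7): starts [5, 14, 28, 53, 64, 108, 124, 146, 153, 161, 228, 244, 273, 281] → cuts [12, 21, 35, 60, 71, 115, 131, 153, 160, 168, 235, 251, 280, 288]

Pooled cuts: [12, 21, 35, 40, 51, 60, 71, 76, 89, 95, 101, 107, 115, 122, 131, 141, 153, 160, 168, 195, 203, 217, 235, 241, 251, 258, 280, 288]

Fragments:
  [0,12): 12 bp
  [12,21): 9 bp
  [21,35): 14 bp
  [35,40): 5 bp
  [40,51): 11 bp
  [51,60): 9 bp
  [60,71): 11 bp
  [71,76): 5 bp
  [76,89): 13 bp
  [89,95): 6 bp
  [95,101): 6 bp
  [101,107): 6 bp
  [107,115): 8 bp
  [115,122): 7 bp
  [122,131): 9 bp
  [131,141): 10 bp
  [141,153): 12 bp
  [153,160): 7 bp
  [160,168): 8 bp
  [168,195): 27 bp
  [195,203): 8 bp
  [203,217): 14 bp
  [217,235): 18 bp
  [235,241): 6 bp
  [241,251): 10 bp
  [251,258): 7 bp
  [258,280): 22 bp
  [280,288): 8 bp
  [288,292): 4 bp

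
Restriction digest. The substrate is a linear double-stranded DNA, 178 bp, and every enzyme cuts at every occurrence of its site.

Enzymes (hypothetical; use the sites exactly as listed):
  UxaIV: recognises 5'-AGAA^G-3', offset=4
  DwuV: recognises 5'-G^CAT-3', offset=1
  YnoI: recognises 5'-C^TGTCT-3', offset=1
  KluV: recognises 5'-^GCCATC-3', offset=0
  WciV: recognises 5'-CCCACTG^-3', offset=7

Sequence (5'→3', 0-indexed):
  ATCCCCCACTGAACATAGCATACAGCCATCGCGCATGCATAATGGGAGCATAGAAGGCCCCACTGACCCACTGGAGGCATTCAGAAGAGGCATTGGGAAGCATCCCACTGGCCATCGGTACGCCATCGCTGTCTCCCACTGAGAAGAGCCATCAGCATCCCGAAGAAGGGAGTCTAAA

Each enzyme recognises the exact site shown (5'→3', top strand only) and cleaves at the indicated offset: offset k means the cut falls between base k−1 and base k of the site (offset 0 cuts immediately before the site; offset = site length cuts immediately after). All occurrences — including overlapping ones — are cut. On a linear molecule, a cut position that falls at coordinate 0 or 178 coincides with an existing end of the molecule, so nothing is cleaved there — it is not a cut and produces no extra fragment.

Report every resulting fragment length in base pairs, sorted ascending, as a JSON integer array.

[2,4,4,4,4,6,7,7,8,8,8,9,9,10,10,10,11,11,11,11,12,12]

Per-enzyme occurrences:
  UxaIV (AGAAG, off=4): starts [51, 82, 141, 163] → cuts [55, 86, 145, 167]
  DwuV (GCAT, off=1): starts [17, 32, 36, 47, 76, 89, 99, 154] → cuts [18, 33, 37, 48, 77, 90, 100, 155]
  YnoI (CTGTCT, off=1): starts [128] → cuts [129]
  KluV (GCCATC, off=0): starts [24, 110, 121, 147] → cuts [24, 110, 121, 147]
  WciV (CCCACTG, off=7): starts [4, 58, 66, 103, 134] → cuts [11, 65, 73, 110, 141]

Pooled cuts: [11, 18, 24, 33, 37, 48, 55, 65, 73, 77, 86, 90, 100, 110, 121, 129, 141, 145, 147, 155, 167]

Fragment lengths:
  [0,11): 11 bp
  [11,18): 7 bp
  [18,24): 6 bp
  [24,33): 9 bp
  [33,37): 4 bp
  [37,48): 11 bp
  [48,55): 7 bp
  [55,65): 10 bp
  [65,73): 8 bp
  [73,77): 4 bp
  [77,86): 9 bp
  [86,90): 4 bp
  [90,100): 10 bp
  [100,110): 10 bp
  [110,121): 11 bp
  [121,129): 8 bp
  [129,141): 12 bp
  [141,145): 4 bp
  [145,147): 2 bp
  [147,155): 8 bp
  [155,167): 12 bp
  [167,178): 11 bp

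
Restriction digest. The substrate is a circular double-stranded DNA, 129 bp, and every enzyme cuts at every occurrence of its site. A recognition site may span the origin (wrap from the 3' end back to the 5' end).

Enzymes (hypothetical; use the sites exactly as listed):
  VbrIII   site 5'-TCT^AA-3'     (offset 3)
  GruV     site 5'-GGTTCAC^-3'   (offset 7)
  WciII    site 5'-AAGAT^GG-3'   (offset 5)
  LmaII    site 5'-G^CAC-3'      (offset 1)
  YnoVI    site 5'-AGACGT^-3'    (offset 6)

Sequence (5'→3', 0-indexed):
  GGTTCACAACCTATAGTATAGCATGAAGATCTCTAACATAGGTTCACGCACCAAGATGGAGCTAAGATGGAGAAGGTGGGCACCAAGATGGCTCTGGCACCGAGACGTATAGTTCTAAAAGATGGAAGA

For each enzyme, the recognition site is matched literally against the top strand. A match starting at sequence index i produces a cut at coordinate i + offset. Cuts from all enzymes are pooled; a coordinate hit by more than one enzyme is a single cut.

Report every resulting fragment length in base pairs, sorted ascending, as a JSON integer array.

[1,7,8,8,9,9,11,11,12,13,13,27]

Site scan:
  VbrIII (TCTAA, off=3): starts [31, 113] → cuts [34, 116]
  GruV (GGTTCAC, off=7): starts [0, 40] → cuts [7, 47]
  WciII (AAGATGG, off=5): starts [52, 63, 84, 118] → cuts [57, 68, 89, 123]
  LmaII (GCAC, off=1): starts [47, 79, 96] → cuts [48, 80, 97]
  YnoVI (AGACGT, off=6): starts [102] → cuts [108]

All cut coordinates (distinct, sorted): [7, 34, 47, 48, 57, 68, 80, 89, 97, 108, 116, 123]

Fragments:
  7→34: 27 bp
  34→47: 13 bp
  47→48: 1 bp
  48→57: 9 bp
  57→68: 11 bp
  68→80: 12 bp
  80→89: 9 bp
  89→97: 8 bp
  97→108: 11 bp
  108→116: 8 bp
  116→123: 7 bp
  123→7 (wrap): 129-123+7 = 13 bp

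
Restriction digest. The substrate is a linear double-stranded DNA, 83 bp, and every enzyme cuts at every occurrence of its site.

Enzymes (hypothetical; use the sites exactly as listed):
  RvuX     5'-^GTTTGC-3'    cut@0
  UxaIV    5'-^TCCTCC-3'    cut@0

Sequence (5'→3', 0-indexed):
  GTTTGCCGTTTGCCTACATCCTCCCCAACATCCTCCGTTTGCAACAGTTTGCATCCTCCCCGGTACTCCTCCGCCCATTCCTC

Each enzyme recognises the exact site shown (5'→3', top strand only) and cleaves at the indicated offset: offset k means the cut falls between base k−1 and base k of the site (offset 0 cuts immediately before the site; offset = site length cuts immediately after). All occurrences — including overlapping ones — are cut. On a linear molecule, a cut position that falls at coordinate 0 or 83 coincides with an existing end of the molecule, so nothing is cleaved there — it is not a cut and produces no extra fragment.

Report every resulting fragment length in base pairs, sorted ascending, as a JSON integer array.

[6,7,7,10,11,12,13,17]

Per-enzyme occurrences:
  RvuX GTTTGC/0: at [0, 7, 36, 46] ⇒ [7, 36, 46] (position 0 is a terminus of the linear molecule — no cut)
  UxaIV TCCTCC/0: at [18, 30, 53, 66] ⇒ [18, 30, 53, 66]

Pooled cuts: [7, 18, 30, 36, 46, 53, 66]

Fragments:
  [0,7): 7 bp
  [7,18): 11 bp
  [18,30): 12 bp
  [30,36): 6 bp
  [36,46): 10 bp
  [46,53): 7 bp
  [53,66): 13 bp
  [66,83): 17 bp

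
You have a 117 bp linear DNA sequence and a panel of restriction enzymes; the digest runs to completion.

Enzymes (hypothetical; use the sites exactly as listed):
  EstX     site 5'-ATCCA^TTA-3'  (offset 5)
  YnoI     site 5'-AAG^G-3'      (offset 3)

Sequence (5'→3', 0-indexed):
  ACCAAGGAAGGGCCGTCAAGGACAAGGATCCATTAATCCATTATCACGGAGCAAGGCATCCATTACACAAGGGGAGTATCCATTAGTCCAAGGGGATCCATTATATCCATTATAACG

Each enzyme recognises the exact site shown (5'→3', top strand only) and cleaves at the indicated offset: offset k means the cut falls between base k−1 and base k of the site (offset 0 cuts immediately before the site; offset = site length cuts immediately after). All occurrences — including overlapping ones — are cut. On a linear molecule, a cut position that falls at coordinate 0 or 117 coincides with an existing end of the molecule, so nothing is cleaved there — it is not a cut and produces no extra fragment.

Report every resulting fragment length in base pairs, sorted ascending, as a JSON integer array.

Scan for sites:
  EstX ATCCATTA/5: at [27, 35, 57, 77, 95, 104] ⇒ [32, 40, 62, 82, 100, 109]
  YnoI AAGG/3: at [3, 7, 17, 23, 52, 68, 89] ⇒ [6, 10, 20, 26, 55, 71, 92]

Pooled cuts: [6, 10, 20, 26, 32, 40, 55, 62, 71, 82, 92, 100, 109]

Fragments:
  [0,6): 6 bp
  [6,10): 4 bp
  [10,20): 10 bp
  [20,26): 6 bp
  [26,32): 6 bp
  [32,40): 8 bp
  [40,55): 15 bp
  [55,62): 7 bp
  [62,71): 9 bp
  [71,82): 11 bp
  [82,92): 10 bp
  [92,100): 8 bp
  [100,109): 9 bp
  [109,117): 8 bp

[4,6,6,6,7,8,8,8,9,9,10,10,11,15]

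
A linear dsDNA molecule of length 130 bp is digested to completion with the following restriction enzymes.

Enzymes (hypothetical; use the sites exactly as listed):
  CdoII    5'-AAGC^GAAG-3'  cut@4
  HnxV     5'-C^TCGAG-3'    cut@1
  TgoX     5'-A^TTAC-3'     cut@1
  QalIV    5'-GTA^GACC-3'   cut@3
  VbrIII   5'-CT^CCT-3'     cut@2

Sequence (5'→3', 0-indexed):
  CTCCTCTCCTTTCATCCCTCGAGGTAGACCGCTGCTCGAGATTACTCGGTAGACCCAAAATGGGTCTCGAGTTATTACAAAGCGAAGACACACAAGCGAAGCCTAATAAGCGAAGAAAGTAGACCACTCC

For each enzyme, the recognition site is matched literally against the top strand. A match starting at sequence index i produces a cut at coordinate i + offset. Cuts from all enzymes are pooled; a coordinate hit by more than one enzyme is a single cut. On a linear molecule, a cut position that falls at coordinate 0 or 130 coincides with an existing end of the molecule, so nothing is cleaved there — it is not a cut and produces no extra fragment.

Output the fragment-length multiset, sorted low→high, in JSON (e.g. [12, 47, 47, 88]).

[2,5,6,8,8,9,9,9,10,10,11,14,14,15]

Per-enzyme occurrences:
  CdoII (AAGCGAAG, off=4): starts [79, 93, 107] → cuts [83, 97, 111]
  HnxV (CTCGAG, off=1): starts [17, 34, 65] → cuts [18, 35, 66]
  TgoX (ATTAC, off=1): starts [40, 73] → cuts [41, 74]
  QalIV (GTAGACC, off=3): starts [23, 48, 118] → cuts [26, 51, 121]
  VbrIII (CTCCT, off=2): starts [0, 5] → cuts [2, 7]

All cut coordinates (distinct, sorted): [2, 7, 18, 26, 35, 41, 51, 66, 74, 83, 97, 111, 121]

Fragment lengths:
  [0,2): 2 bp
  [2,7): 5 bp
  [7,18): 11 bp
  [18,26): 8 bp
  [26,35): 9 bp
  [35,41): 6 bp
  [41,51): 10 bp
  [51,66): 15 bp
  [66,74): 8 bp
  [74,83): 9 bp
  [83,97): 14 bp
  [97,111): 14 bp
  [111,121): 10 bp
  [121,130): 9 bp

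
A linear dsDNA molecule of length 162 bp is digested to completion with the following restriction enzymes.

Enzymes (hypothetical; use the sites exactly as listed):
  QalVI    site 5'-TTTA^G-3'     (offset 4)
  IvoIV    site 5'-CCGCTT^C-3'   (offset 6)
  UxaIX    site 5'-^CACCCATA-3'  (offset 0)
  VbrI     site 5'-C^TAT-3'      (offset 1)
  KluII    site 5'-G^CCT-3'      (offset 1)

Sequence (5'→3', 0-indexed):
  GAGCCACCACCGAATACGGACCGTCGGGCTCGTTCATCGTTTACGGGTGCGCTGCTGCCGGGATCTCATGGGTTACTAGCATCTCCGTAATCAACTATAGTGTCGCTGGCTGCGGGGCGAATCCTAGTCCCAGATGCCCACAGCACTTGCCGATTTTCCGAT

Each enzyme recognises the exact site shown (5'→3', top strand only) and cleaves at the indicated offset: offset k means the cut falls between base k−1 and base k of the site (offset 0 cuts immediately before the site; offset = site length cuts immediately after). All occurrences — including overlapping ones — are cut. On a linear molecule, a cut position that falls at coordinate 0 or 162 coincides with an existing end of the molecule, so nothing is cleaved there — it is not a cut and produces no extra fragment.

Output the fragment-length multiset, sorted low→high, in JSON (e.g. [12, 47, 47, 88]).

Scan for sites:
  QalVI (TTTAG, off=4): no sites
  IvoIV (CCGCTTC, off=6): no sites
  UxaIX (CACCCATA, off=0): no sites
  VbrI CTAT/1: at [94] ⇒ [95]
  KluII (GCCT, off=1): no sites

Pooled cuts: [95]

Fragments:
  [0,95): 95 bp
  [95,162): 67 bp

[67,95]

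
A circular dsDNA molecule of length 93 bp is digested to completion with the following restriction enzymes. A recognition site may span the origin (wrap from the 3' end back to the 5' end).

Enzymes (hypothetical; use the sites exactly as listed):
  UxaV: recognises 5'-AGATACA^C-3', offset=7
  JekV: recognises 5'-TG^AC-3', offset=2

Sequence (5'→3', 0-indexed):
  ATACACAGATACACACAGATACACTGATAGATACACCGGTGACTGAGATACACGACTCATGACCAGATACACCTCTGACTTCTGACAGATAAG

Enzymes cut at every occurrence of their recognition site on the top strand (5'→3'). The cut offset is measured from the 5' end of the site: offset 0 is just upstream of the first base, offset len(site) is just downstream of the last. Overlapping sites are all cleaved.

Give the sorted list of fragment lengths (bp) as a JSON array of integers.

Scan for sites:
  UxaV (AGATACAC, off=7): starts [6, 16, 28, 45, 64, 91] → cuts [5, 13, 23, 35, 52, 71]
  JekV (TGAC, off=2): starts [39, 59, 75, 82] → cuts [41, 61, 77, 84]

All cut coordinates (distinct, sorted): [5, 13, 23, 35, 41, 52, 61, 71, 77, 84]

Fragments:
  5→13: 8 bp
  13→23: 10 bp
  23→35: 12 bp
  35→41: 6 bp
  41→52: 11 bp
  52→61: 9 bp
  61→71: 10 bp
  71→77: 6 bp
  77→84: 7 bp
  84→5 (wrap): 93-84+5 = 14 bp

[6,6,7,8,9,10,10,11,12,14]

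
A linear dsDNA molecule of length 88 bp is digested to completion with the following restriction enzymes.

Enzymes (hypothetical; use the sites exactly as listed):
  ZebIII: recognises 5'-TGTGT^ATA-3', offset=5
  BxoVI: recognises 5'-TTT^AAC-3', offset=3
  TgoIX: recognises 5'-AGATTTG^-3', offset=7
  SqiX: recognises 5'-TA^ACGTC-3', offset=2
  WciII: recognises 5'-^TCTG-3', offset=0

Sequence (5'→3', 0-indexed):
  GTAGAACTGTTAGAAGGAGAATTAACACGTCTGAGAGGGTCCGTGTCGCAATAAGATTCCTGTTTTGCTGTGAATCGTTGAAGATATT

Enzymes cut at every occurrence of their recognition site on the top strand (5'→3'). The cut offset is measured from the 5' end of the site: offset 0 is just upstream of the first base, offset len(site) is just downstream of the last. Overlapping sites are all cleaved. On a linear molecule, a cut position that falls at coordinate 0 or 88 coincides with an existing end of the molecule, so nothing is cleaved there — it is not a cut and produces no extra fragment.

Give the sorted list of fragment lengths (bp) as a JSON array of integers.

[29,59]

Per-enzyme occurrences:
  ZebIII (TGTGTATA, off=5): no sites
  BxoVI (TTTAAC, off=3): no sites
  TgoIX (AGATTTG, off=7): no sites
  SqiX (TAACGTC, off=2): no sites
  WciII TCTG/0: at [29] ⇒ [29]

Pooled cuts: [29]

Fragments:
  [0,29): 29 bp
  [29,88): 59 bp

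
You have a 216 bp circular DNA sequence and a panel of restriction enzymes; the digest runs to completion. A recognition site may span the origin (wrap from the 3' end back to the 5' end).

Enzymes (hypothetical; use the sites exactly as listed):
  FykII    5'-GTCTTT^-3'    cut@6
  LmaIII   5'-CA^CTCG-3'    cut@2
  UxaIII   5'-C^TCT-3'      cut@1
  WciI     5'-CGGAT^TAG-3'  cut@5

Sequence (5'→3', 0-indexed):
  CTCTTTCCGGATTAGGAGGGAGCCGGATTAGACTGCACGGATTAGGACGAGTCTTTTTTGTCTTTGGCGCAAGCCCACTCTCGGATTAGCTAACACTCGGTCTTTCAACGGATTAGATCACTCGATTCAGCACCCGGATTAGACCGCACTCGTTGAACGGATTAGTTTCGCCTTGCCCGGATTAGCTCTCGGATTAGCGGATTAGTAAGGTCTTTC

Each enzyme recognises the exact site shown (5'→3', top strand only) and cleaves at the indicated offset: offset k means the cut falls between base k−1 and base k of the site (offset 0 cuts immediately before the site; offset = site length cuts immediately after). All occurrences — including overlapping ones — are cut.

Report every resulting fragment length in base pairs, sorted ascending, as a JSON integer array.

Scan for sites:
  FykII (GTCTTT, off=6): starts [50, 59, 99, 209] → cuts [56, 65, 105, 215]
  LmaIII (CACTCG, off=2): starts [93, 118, 146] → cuts [95, 120, 148]
  UxaIII (CTCT, off=1): starts [0, 77, 185] → cuts [1, 78, 186]
  WciI (CGGATTAG, off=5): starts [7, 23, 37, 81, 108, 134, 157, 177, 189, 197] → cuts [12, 28, 42, 86, 113, 139, 162, 182, 194, 202]

Pooled cuts: [1, 12, 28, 42, 56, 65, 78, 86, 95, 105, 113, 120, 139, 148, 162, 182, 186, 194, 202, 215]

Fragment lengths:
  1→12: 11 bp
  12→28: 16 bp
  28→42: 14 bp
  42→56: 14 bp
  56→65: 9 bp
  65→78: 13 bp
  78→86: 8 bp
  86→95: 9 bp
  95→105: 10 bp
  105→113: 8 bp
  113→120: 7 bp
  120→139: 19 bp
  139→148: 9 bp
  148→162: 14 bp
  162→182: 20 bp
  182→186: 4 bp
  186→194: 8 bp
  194→202: 8 bp
  202→215: 13 bp
  215→1 (wrap): 216-215+1 = 2 bp

[2,4,7,8,8,8,8,9,9,9,10,11,13,13,14,14,14,16,19,20]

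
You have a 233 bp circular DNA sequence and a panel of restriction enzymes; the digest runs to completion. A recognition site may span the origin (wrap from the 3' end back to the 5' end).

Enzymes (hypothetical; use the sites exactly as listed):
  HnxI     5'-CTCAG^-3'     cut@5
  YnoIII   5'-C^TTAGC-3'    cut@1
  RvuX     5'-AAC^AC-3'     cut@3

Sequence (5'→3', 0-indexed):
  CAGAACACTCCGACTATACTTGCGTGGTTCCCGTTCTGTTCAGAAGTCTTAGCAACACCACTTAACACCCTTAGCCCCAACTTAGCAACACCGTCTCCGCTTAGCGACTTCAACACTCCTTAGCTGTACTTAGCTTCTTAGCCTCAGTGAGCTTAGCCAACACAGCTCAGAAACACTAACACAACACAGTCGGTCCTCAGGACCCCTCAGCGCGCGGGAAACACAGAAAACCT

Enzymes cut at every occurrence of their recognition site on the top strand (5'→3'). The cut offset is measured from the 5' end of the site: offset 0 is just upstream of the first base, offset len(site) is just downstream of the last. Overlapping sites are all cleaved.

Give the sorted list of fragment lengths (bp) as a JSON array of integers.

Per-enzyme occurrences:
  HnxI CTCAG/5: at [142, 165, 195, 205, 231] ⇒ [3, 147, 170, 200, 210]
  YnoIII CTTAGC/1: at [47, 69, 80, 99, 118, 128, 136, 151] ⇒ [48, 70, 81, 100, 119, 129, 137, 152]
  RvuX AACAC/3: at [3, 53, 63, 86, 111, 158, 171, 177, 182, 219] ⇒ [6, 56, 66, 89, 114, 161, 174, 180, 185, 222]

All cut coordinates (distinct, sorted): [3, 6, 48, 56, 66, 70, 81, 89, 100, 114, 119, 129, 137, 147, 152, 161, 170, 174, 180, 185, 200, 210, 222]

Fragment lengths:
  3→6: 3 bp
  6→48: 42 bp
  48→56: 8 bp
  56→66: 10 bp
  66→70: 4 bp
  70→81: 11 bp
  81→89: 8 bp
  89→100: 11 bp
  100→114: 14 bp
  114→119: 5 bp
  119→129: 10 bp
  129→137: 8 bp
  137→147: 10 bp
  147→152: 5 bp
  152→161: 9 bp
  161→170: 9 bp
  170→174: 4 bp
  174→180: 6 bp
  180→185: 5 bp
  185→200: 15 bp
  200→210: 10 bp
  210→222: 12 bp
  222→3 (wrap): 233-222+3 = 14 bp

[3,4,4,5,5,5,6,8,8,8,9,9,10,10,10,10,11,11,12,14,14,15,42]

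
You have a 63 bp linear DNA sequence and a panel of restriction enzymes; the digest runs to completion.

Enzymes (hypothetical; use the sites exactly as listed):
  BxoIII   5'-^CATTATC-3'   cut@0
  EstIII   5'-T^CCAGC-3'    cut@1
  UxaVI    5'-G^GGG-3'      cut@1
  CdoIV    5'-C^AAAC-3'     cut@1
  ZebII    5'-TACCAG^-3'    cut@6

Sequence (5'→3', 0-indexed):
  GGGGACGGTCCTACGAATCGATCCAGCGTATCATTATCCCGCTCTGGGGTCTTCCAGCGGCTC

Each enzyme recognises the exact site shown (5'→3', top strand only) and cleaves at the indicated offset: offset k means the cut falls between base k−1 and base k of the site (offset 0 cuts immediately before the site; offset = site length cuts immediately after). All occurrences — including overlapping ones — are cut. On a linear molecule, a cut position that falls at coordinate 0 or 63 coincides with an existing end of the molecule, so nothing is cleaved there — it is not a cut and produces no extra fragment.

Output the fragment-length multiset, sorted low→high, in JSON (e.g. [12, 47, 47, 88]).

[1,7,9,10,15,21]

Per-enzyme occurrences:
  BxoIII CATTATC/0: at [31] ⇒ [31]
  EstIII TCCAGC/1: at [21, 52] ⇒ [22, 53]
  UxaVI GGGG/1: at [0, 45] ⇒ [1, 46]
  CdoIV (CAAAC, off=1): no sites
  ZebII (TACCAG, off=6): no sites

All cut coordinates (distinct, sorted): [1, 22, 31, 46, 53]

Fragments:
  [0,1): 1 bp
  [1,22): 21 bp
  [22,31): 9 bp
  [31,46): 15 bp
  [46,53): 7 bp
  [53,63): 10 bp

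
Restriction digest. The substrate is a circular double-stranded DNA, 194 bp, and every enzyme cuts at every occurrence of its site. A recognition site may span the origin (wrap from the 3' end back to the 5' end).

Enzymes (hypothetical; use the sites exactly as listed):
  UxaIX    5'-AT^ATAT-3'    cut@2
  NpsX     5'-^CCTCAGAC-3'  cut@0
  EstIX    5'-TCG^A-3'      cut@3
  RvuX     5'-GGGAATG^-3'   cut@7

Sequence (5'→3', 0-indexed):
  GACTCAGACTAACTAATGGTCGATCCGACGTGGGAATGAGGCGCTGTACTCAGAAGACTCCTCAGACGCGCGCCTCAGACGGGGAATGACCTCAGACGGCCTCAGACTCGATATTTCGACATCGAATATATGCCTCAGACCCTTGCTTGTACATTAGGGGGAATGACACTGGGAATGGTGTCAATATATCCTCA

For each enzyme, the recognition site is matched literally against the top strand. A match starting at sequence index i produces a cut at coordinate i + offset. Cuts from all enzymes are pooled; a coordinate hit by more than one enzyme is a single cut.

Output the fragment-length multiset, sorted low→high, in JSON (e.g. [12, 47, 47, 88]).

[1,3,4,5,6,8,8,10,11,12,13,16,16,21,27,33]

Site scan:
  UxaIX ATATAT/2: at [125, 183] ⇒ [127, 185]
  NpsX CCTCAGAC/0: at [59, 72, 89, 99, 132, 189] ⇒ [59, 72, 89, 99, 132, 189]
  EstIX TCGA/3: at [19, 107, 115, 121] ⇒ [22, 110, 118, 124]
  RvuX GGGAATG/7: at [31, 81, 158, 170] ⇒ [38, 88, 165, 177]

All cut coordinates (distinct, sorted): [22, 38, 59, 72, 88, 89, 99, 110, 118, 124, 127, 132, 165, 177, 185, 189]

Fragment lengths:
  22→38: 16 bp
  38→59: 21 bp
  59→72: 13 bp
  72→88: 16 bp
  88→89: 1 bp
  89→99: 10 bp
  99→110: 11 bp
  110→118: 8 bp
  118→124: 6 bp
  124→127: 3 bp
  127→132: 5 bp
  132→165: 33 bp
  165→177: 12 bp
  177→185: 8 bp
  185→189: 4 bp
  189→22 (wrap): 194-189+22 = 27 bp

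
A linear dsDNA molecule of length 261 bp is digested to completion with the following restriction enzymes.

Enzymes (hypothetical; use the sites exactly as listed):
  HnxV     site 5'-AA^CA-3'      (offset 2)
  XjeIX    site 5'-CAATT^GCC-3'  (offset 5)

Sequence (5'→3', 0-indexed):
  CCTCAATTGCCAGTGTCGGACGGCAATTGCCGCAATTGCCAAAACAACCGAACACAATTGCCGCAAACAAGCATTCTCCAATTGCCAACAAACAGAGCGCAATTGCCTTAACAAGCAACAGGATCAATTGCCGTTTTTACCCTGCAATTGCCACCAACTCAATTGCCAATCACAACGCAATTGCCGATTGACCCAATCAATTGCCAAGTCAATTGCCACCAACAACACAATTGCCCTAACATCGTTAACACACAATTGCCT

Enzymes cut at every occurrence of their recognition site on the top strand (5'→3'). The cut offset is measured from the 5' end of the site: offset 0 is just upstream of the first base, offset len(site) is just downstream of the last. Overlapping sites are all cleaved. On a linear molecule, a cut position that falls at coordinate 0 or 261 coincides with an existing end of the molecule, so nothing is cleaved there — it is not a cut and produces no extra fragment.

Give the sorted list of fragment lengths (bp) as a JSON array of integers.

[3,4,4,5,7,7,7,7,7,7,8,8,8,8,9,9,9,11,12,12,15,16,18,20,20,20]

Scan for sites:
  HnxV (AACA, off=2): starts [42, 50, 65, 86, 90, 109, 116, 220, 223, 237, 246] → cuts [44, 52, 67, 88, 92, 111, 118, 222, 225, 239, 248]
  XjeIX (CAATTGCC, off=5): starts [3, 23, 32, 54, 78, 99, 124, 144, 159, 177, 197, 209, 227, 252] → cuts [8, 28, 37, 59, 83, 104, 129, 149, 164, 182, 202, 214, 232, 257]

Pooled cuts: [8, 28, 37, 44, 52, 59, 67, 83, 88, 92, 104, 111, 118, 129, 149, 164, 182, 202, 214, 222, 225, 232, 239, 248, 257]

Fragments:
  [0,8): 8 bp
  [8,28): 20 bp
  [28,37): 9 bp
  [37,44): 7 bp
  [44,52): 8 bp
  [52,59): 7 bp
  [59,67): 8 bp
  [67,83): 16 bp
  [83,88): 5 bp
  [88,92): 4 bp
  [92,104): 12 bp
  [104,111): 7 bp
  [111,118): 7 bp
  [118,129): 11 bp
  [129,149): 20 bp
  [149,164): 15 bp
  [164,182): 18 bp
  [182,202): 20 bp
  [202,214): 12 bp
  [214,222): 8 bp
  [222,225): 3 bp
  [225,232): 7 bp
  [232,239): 7 bp
  [239,248): 9 bp
  [248,257): 9 bp
  [257,261): 4 bp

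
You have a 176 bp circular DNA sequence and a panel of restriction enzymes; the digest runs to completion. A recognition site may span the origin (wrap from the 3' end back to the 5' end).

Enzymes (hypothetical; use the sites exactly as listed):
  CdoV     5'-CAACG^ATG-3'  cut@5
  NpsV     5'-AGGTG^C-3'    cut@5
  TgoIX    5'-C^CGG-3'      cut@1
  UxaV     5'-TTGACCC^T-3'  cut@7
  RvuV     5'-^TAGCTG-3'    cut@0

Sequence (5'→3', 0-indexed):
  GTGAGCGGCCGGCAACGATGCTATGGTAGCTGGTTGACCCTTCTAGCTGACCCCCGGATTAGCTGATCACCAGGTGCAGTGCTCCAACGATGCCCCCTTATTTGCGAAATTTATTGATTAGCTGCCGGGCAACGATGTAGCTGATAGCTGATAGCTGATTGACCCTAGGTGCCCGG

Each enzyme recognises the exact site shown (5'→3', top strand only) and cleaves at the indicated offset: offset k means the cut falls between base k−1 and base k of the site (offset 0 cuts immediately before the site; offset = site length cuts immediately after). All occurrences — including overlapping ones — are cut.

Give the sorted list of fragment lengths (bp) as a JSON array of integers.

[2,3,3,5,6,7,7,7,8,9,9,11,12,13,14,14,17,29]

Per-enzyme occurrences:
  CdoV (CAACGATG, off=5): starts [12, 84, 129] → cuts [17, 89, 134]
  NpsV (AGGTGC, off=5): starts [71, 166] → cuts [76, 171]
  TgoIX (CCGG, off=1): starts [8, 53, 124, 172] → cuts [9, 54, 125, 173]
  UxaV (TTGACCCT, off=7): starts [33, 158] → cuts [40, 165]
  RvuV (TAGCTG, off=0): starts [26, 43, 59, 118, 137, 144, 151] → cuts [26, 43, 59, 118, 137, 144, 151]

All cut coordinates (distinct, sorted): [9, 17, 26, 40, 43, 54, 59, 76, 89, 118, 125, 134, 137, 144, 151, 165, 171, 173]

Fragment lengths:
  9→17: 8 bp
  17→26: 9 bp
  26→40: 14 bp
  40→43: 3 bp
  43→54: 11 bp
  54→59: 5 bp
  59→76: 17 bp
  76→89: 13 bp
  89→118: 29 bp
  118→125: 7 bp
  125→134: 9 bp
  134→137: 3 bp
  137→144: 7 bp
  144→151: 7 bp
  151→165: 14 bp
  165→171: 6 bp
  171→173: 2 bp
  173→9 (wrap): 176-173+9 = 12 bp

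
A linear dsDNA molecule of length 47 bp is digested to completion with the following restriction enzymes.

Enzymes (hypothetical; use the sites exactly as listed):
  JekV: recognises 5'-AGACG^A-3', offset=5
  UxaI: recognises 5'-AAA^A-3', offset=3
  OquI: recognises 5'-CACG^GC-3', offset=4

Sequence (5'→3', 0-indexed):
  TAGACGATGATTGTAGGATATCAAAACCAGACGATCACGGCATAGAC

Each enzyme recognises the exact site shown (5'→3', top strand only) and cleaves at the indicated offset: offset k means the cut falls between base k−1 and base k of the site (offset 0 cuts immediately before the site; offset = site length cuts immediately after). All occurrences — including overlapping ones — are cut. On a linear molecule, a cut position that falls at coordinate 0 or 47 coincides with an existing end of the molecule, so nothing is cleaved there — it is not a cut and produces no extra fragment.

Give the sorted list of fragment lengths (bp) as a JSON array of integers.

[6,6,8,8,19]

Scan for sites:
  JekV AGACGA/5: at [1, 28] ⇒ [6, 33]
  UxaI AAAA/3: at [22] ⇒ [25]
  OquI CACGGC/4: at [35] ⇒ [39]

Pooled cuts: [6, 25, 33, 39]

Fragments:
  [0,6): 6 bp
  [6,25): 19 bp
  [25,33): 8 bp
  [33,39): 6 bp
  [39,47): 8 bp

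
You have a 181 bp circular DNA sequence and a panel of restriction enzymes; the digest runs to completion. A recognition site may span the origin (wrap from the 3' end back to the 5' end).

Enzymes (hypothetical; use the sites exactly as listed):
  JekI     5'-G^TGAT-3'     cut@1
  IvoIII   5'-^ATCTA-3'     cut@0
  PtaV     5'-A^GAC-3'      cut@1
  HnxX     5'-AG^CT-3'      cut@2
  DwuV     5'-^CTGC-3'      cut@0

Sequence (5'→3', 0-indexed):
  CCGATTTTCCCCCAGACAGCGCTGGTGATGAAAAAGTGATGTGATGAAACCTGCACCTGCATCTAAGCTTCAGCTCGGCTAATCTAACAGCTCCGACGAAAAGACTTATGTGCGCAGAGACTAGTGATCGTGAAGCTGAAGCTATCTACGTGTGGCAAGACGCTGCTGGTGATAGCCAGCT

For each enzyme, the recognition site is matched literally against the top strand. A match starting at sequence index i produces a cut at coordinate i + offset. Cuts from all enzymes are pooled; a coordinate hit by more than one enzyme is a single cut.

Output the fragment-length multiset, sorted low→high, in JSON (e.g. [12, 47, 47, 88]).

Site scan:
  JekI GTGAT/1: at [24, 35, 40, 123, 168] ⇒ [25, 36, 41, 124, 169]
  IvoIII ATCTA/0: at [60, 81, 143] ⇒ [60, 81, 143]
  PtaV AGAC/1: at [13, 101, 117, 157] ⇒ [14, 102, 118, 158]
  HnxX AGCT/2: at [65, 71, 88, 133, 139, 177] ⇒ [67, 73, 90, 135, 141, 179]
  DwuV CTGC/0: at [50, 56, 162] ⇒ [50, 56, 162]

All cut coordinates (distinct, sorted): [14, 25, 36, 41, 50, 56, 60, 67, 73, 81, 90, 102, 118, 124, 135, 141, 143, 158, 162, 169, 179]

Fragment lengths:
  14→25: 11 bp
  25→36: 11 bp
  36→41: 5 bp
  41→50: 9 bp
  50→56: 6 bp
  56→60: 4 bp
  60→67: 7 bp
  67→73: 6 bp
  73→81: 8 bp
  81→90: 9 bp
  90→102: 12 bp
  102→118: 16 bp
  118→124: 6 bp
  124→135: 11 bp
  135→141: 6 bp
  141→143: 2 bp
  143→158: 15 bp
  158→162: 4 bp
  162→169: 7 bp
  169→179: 10 bp
  179→14 (wrap): 181-179+14 = 16 bp

[2,4,4,5,6,6,6,6,7,7,8,9,9,10,11,11,11,12,15,16,16]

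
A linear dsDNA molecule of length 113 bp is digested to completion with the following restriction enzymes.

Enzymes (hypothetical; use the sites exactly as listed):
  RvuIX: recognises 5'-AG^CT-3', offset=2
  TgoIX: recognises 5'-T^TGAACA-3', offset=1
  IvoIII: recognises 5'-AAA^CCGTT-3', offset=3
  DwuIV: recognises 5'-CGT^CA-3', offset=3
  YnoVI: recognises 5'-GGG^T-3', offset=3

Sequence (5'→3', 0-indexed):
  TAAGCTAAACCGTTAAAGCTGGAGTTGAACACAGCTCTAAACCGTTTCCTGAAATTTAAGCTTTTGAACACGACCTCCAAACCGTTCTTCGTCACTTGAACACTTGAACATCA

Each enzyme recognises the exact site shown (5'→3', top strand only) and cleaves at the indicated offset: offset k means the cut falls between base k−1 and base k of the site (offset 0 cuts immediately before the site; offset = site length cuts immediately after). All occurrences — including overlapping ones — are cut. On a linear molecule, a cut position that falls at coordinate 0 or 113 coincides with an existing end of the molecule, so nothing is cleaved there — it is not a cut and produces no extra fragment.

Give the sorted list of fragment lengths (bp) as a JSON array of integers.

[4,4,4,5,7,7,8,9,9,9,11,17,19]

Scan for sites:
  RvuIX (AGCT, off=2): starts [2, 16, 32, 58] → cuts [4, 18, 34, 60]
  TgoIX (TTGAACA, off=1): starts [24, 63, 95, 103] → cuts [25, 64, 96, 104]
  IvoIII (AAACCGTT, off=3): starts [6, 38, 78] → cuts [9, 41, 81]
  DwuIV (CGTCA, off=3): starts [89] → cuts [92]
  YnoVI (GGGT, off=3): no sites

All cut coordinates (distinct, sorted): [4, 9, 18, 25, 34, 41, 60, 64, 81, 92, 96, 104]

Fragment lengths:
  [0,4): 4 bp
  [4,9): 5 bp
  [9,18): 9 bp
  [18,25): 7 bp
  [25,34): 9 bp
  [34,41): 7 bp
  [41,60): 19 bp
  [60,64): 4 bp
  [64,81): 17 bp
  [81,92): 11 bp
  [92,96): 4 bp
  [96,104): 8 bp
  [104,113): 9 bp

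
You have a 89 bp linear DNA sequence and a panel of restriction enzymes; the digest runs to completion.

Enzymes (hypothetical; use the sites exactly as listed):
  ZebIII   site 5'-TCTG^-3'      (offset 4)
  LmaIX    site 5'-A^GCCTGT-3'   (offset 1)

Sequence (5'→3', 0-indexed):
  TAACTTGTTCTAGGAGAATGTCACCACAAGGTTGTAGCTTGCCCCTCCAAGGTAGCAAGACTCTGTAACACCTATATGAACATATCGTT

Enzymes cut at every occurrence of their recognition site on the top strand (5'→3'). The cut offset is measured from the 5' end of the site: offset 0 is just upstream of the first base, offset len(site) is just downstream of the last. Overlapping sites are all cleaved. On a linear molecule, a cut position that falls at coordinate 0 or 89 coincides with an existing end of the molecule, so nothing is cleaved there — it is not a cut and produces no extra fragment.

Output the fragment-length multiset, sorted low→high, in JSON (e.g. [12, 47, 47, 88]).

Site scan:
  ZebIII (TCTG, off=4): starts [61] → cuts [65]
  LmaIX (AGCCTGT, off=1): no sites

All cut coordinates (distinct, sorted): [65]

Fragment lengths:
  [0,65): 65 bp
  [65,89): 24 bp

[24,65]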